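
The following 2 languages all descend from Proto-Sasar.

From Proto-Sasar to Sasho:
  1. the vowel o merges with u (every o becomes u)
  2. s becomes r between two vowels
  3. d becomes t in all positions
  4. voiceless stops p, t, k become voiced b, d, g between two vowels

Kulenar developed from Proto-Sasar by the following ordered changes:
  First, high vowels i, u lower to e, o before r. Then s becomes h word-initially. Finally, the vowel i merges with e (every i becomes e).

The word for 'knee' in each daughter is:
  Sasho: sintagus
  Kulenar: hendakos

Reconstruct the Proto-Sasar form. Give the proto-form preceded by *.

*sindakos

Position 1: Sasho has s, Kulenar has h. Sasho preserves s here (none of its changes turn any other segment into s), so the proto-segment is *s.
Position 2: Sasho has i, Kulenar has e. Sasho preserves i here (none of its changes turn any other segment into i), so the proto-segment is *i.
Position 7: Sasho has u, Kulenar has o. Taking the neighbouring segments as reconstructed: Sasho u could go back to *o or *u; Kulenar o can only go back to *o — the one source consistent with every daughter is *o.
Continuing position by position gives *sindakos; check it forward:
Sasho: start from *sindakos.
  rule 1 (vowel merger): sindakos → sindakus
  rule 2: no change — sindakus
  rule 3 (unconditioned shift): sindakus → sintakus
  rule 4 (intervocalic voicing): sintakus → sintagus
  ⇒ Sasho sintagus
Kulenar: *sindakos > hindakos > hendakos  (by debuccalisation, vowel merger)
*sindakos is the unique common source.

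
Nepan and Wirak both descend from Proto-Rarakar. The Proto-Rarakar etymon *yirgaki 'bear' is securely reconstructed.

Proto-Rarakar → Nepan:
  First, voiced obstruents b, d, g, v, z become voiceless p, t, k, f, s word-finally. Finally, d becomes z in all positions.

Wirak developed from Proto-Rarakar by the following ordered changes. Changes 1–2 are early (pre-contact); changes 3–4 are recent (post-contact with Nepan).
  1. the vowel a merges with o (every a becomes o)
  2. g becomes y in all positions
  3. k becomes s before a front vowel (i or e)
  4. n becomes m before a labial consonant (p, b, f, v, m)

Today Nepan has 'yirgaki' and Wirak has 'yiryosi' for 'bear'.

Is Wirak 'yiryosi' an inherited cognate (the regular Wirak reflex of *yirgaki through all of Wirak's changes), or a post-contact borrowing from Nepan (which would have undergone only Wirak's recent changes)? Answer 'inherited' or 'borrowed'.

If inherited, *yirgaki would pass through all of Wirak's changes:
Wirak: *yirgaki > yirgoki > yiryoki > yiryosi  (by vowel merger, unconditioned shift, palatalisation)
If borrowed from Nepan 'yirgaki' after the early changes, it would undergo only the recent ones:
  rule 3 (palatalisation): yirgaki → yirgasi
  rule 4 (nasal place assimilation): no change (yirgasi)
  ⇒ as a loan: yirgasi
Wirak 'yiryosi' matches the inherited outcome exactly, so it is an inherited cognate, not a loan.

inherited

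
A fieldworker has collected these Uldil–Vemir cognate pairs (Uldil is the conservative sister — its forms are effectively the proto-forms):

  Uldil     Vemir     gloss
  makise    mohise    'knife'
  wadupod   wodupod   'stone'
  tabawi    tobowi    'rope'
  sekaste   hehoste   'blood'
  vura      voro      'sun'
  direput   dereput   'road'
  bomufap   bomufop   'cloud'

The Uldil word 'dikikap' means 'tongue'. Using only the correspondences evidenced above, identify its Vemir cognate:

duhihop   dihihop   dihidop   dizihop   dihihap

makise ~ mohise — Uldil k corresponds to Vemir h between vowels (before a front vowel).
sekaste ~ hehoste — Uldil k corresponds to Vemir h between vowels (before a back vowel).
bomufap ~ bomufop — Uldil a corresponds to Vemir o after a consonant, before a labial obstruent.
Applying these to Uldil 'dikikap':
  dikikap → dihikap   (k→h between vowels (before a front vowel))
  dihikap → dihihap   (k→h between vowels (before a back vowel))
  dihihap → dihihop   (a→o after a consonant, before a labial obstruent)
So the Vemir cognate is 'dihihop'.

dihihop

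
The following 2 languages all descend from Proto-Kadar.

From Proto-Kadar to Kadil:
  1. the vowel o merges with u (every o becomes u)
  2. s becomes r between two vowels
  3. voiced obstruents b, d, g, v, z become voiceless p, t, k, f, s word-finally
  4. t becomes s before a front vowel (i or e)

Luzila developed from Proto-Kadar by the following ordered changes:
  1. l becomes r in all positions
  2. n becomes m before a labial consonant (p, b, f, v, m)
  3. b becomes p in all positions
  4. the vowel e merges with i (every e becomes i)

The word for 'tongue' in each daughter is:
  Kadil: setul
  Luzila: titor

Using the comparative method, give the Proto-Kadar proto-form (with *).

Position 2: Kadil has e, Luzila has i. Kadil preserves e here (none of its changes turn any other segment into e), so the proto-segment is *e.
Position 5: Kadil has l, Luzila has r. Kadil preserves l here (none of its changes turn any other segment into l), so the proto-segment is *l.
Position 1: Kadil has s, Luzila has t. Luzila preserves t here (none of its changes turn any other segment into t), so the proto-segment is *t.
This points to *tetol. Verify forward in each daughter:
Kadil: start from *tetol.
  rule 1 (vowel merger): tetol → tetul
  rule 2: no change — tetul
  rule 3: no change — tetul
  rule 4 (palatalisation): tetul → setul
  ⇒ Kadil setul
Luzila: start from *tetol.
  rule 1 (unconditioned shift): tetol → tetor
  rule 2: no change — tetor
  rule 3: no change — tetor
  rule 4 (vowel merger): tetor → titor
  ⇒ Luzila titor
*tetol is the unique common source.

*tetol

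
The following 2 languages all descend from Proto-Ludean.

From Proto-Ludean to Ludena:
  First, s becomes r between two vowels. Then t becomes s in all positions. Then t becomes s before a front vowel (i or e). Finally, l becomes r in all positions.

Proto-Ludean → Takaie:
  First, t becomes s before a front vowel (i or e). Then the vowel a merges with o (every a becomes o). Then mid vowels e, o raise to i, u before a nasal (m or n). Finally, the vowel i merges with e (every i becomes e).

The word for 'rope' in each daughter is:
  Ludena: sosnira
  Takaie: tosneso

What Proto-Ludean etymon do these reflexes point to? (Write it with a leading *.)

*tosnisa

Position 5: Ludena has i, Takaie has e. Ludena preserves i here (none of its changes turn any other segment into i), so the proto-segment is *i.
Position 6: Ludena has r, Takaie has s. Taking the neighbouring segments as reconstructed: Ludena r could go back to *s or *l or *r; Takaie s can only go back to *s — the one source consistent with every daughter is *s.
Continuing position by position gives *tosnisa; check it forward:
Ludena: *tosnisa > tosnira > sosnira  (by rhotacism, unconditioned shift)
Takaie: start from *tosnisa.
  rule 1: no change — tosnisa
  rule 2 (vowel merger): tosnisa → tosniso
  rule 3: no change — tosniso
  rule 4 (vowel merger): tosniso → tosneso
  ⇒ Takaie tosneso
Only *tosnisa yields all of Ludena sosnira, Takaie tosneso.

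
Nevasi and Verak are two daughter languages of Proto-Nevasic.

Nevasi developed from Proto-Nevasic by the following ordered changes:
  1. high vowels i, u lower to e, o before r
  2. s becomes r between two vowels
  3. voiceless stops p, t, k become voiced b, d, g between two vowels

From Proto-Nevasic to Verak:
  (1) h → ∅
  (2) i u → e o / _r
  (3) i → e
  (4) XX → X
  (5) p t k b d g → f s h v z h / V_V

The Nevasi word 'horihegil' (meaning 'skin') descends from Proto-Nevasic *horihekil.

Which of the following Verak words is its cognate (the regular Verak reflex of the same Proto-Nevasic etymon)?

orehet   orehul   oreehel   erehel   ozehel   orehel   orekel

Verak: *horihekil > oriekil > oreekel > orekel > orehel  (by h-loss, vowel merger, degemination, intervocalic lenition)
Among the options, 'orehel' alone shows every Verak change applied in order.

orehel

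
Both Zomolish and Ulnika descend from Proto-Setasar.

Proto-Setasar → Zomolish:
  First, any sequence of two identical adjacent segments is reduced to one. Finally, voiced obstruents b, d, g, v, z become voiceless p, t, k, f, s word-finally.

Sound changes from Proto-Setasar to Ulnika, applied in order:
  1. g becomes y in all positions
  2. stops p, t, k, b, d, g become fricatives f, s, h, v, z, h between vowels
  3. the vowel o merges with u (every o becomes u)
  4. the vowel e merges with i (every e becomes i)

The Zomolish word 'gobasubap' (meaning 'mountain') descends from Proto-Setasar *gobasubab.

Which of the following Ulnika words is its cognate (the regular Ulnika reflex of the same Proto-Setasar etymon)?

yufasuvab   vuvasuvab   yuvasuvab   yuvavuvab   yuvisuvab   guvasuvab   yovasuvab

yuvasuvab

Ulnika: *gobasubab
  gobasubab → yobasubab   [unconditioned shift]
  yobasubab → yovasuvab   [intervocalic lenition]
  yovasuvab → yuvasuvab   [vowel merger]
  yuvasuvab (rule 4 does not apply)
  giving Ulnika yuvasuvab.
The other candidates each miss or misapply at least one Ulnika change.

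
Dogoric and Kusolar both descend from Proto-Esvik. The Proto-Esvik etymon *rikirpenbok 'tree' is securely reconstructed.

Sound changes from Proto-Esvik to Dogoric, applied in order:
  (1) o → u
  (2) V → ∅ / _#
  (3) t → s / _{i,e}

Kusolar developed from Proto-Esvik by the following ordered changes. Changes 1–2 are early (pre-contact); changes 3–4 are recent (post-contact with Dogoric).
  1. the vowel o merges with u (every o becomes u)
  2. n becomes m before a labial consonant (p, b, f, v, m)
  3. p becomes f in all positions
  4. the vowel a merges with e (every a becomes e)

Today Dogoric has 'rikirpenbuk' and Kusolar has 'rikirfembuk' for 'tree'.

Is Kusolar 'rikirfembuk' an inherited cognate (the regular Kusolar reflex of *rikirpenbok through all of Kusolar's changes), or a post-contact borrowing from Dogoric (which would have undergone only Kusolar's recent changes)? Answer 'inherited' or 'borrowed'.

If inherited, *rikirpenbok would pass through all of Kusolar's changes:
Kusolar: *rikirpenbok
  rikirpenbok → rikirpenbuk   [vowel merger]
  rikirpenbuk → rikirpembuk   [nasal place assimilation]
  rikirpembuk → rikirfembuk   [unconditioned shift]
  rikirfembuk (rule 4 does not apply)
  giving Kusolar rikirfembuk.
If borrowed from Dogoric 'rikirpenbuk' after the early changes, it would undergo only the recent ones:
  rule 3 (unconditioned shift): rikirpenbuk → rikirfenbuk
  rule 4 (vowel merger): no change (rikirfenbuk)
  ⇒ as a loan: rikirfenbuk
Kusolar 'rikirfembuk' matches the inherited outcome exactly, so it is an inherited cognate, not a loan.

inherited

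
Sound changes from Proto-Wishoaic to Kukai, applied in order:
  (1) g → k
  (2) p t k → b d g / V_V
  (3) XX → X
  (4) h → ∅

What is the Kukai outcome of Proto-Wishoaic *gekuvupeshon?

Kukai: *gekuvupeshon
  gekuvupeshon → kekuvupeshon   [unconditioned shift]
  kekuvupeshon → keguvubeshon   [intervocalic voicing]
  keguvubeshon (rule 3 does not apply)
  keguvubeshon → keguvubeson   [h-loss]
  giving Kukai keguvubeson.

keguvubeson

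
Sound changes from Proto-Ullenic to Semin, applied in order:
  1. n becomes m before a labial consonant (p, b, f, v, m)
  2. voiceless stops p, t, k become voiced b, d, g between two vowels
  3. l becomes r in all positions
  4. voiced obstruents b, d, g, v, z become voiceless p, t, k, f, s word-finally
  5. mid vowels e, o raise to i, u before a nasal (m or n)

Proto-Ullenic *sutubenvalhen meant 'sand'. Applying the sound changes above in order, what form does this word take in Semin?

Semin: start from *sutubenvalhen.
  rule 1 (nasal place assimilation): sutubenvalhen → sutubemvalhen
  rule 2 (intervocalic voicing): sutubemvalhen → sudubemvalhen
  rule 3 (unconditioned shift): sudubemvalhen → sudubemvarhen
  rule 4: no change — sudubemvarhen
  rule 5 (pre-nasal raising): sudubemvarhen → sudubimvarhin
  ⇒ Semin sudubimvarhin

sudubimvarhin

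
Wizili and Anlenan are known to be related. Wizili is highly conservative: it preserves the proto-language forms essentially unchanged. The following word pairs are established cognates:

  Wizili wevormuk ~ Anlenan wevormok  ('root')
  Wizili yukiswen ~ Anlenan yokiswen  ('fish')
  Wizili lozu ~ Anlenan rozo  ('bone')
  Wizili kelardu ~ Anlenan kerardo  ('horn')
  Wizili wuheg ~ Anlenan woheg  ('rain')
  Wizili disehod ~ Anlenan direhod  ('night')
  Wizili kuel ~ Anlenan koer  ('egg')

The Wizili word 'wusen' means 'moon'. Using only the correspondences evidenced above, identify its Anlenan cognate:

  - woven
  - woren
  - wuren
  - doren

wevormuk ~ wevormok, yukiswen ~ yokiswen — Wizili u corresponds to Anlenan o after a consonant, before a consonant other than r, m, n, p, b, f, v.
disehod ~ direhod — Wizili s corresponds to Anlenan r between vowels (before a front vowel).
Applying these to Wizili 'wusen':
  wusen → wosen   (u→o after a consonant, before a consonant other than r, m, n, p, b, f, v)
  wosen → woren   (s→r between vowels (before a front vowel))
So the Anlenan cognate is 'woren'.

woren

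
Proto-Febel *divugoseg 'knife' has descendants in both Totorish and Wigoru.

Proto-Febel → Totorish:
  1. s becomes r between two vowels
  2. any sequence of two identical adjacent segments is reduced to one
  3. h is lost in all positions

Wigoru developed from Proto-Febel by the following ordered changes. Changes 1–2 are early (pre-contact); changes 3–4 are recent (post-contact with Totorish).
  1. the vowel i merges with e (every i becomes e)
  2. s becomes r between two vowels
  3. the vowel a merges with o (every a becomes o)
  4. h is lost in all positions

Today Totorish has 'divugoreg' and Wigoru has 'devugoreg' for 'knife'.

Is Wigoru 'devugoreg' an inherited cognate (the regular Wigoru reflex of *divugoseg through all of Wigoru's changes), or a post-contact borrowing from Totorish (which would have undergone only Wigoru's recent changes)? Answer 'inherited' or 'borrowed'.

inherited

If inherited, *divugoseg would pass through all of Wigoru's changes:
Wigoru: *divugoseg > devugoseg > devugoreg  (by vowel merger, rhotacism)
If borrowed from Totorish 'divugoreg' after the early changes, it would undergo only the recent ones:
  rule 3 (vowel merger): no change (divugoreg)
  rule 4 (h-loss): no change (divugoreg)
  ⇒ as a loan: divugoreg
Wigoru 'devugoreg' matches the inherited outcome exactly, so it is an inherited cognate, not a loan.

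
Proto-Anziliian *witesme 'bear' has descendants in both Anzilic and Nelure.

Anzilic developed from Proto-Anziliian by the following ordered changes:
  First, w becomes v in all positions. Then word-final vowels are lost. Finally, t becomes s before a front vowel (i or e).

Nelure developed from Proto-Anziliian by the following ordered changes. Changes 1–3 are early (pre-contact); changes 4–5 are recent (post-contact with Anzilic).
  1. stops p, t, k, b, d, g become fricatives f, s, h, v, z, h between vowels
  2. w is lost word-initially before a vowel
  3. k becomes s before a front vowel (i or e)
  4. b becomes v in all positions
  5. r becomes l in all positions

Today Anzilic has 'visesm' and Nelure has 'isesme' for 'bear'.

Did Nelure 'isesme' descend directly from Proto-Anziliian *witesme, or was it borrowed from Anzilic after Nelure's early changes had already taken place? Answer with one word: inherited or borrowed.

inherited

If inherited, *witesme would pass through all of Nelure's changes:
Nelure: *witesme
  witesme → wisesme   [intervocalic lenition]
  wisesme → isesme   [glide loss]
  isesme (rule 3 does not apply)
  isesme (rule 4 does not apply)
  isesme (rule 5 does not apply)
  giving Nelure isesme.
If borrowed from Anzilic 'visesm' after the early changes, it would undergo only the recent ones:
  rule 4 (unconditioned shift): no change (visesm)
  rule 5 (unconditioned shift): no change (visesm)
  ⇒ as a loan: visesm
Nelure 'isesme' matches the inherited outcome exactly, so it is an inherited cognate, not a loan.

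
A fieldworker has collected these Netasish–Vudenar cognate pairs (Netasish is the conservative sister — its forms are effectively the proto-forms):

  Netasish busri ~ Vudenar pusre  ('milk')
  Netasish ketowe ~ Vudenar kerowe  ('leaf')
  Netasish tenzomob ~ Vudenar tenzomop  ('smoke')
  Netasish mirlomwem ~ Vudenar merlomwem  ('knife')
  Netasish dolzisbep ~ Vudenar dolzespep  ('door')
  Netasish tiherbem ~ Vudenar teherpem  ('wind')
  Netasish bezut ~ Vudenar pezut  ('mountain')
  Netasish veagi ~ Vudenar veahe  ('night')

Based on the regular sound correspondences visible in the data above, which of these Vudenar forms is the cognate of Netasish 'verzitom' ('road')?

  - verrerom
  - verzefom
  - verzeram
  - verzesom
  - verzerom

verzerom

dolzisbep ~ dolzespep, tiherbem ~ teherpem — Netasish i corresponds to Vudenar e after a consonant, before a consonant other than r, m, n, p, b, f, v.
ketowe ~ kerowe — Netasish t corresponds to Vudenar r between vowels (before a back vowel).
Applying these to Netasish 'verzitom':
  verzitom → verzetom   (i→e after a consonant, before a consonant other than r, m, n, p, b, f, v)
  verzetom → verzerom   (t→r between vowels (before a back vowel))
So the Vudenar cognate is 'verzerom'.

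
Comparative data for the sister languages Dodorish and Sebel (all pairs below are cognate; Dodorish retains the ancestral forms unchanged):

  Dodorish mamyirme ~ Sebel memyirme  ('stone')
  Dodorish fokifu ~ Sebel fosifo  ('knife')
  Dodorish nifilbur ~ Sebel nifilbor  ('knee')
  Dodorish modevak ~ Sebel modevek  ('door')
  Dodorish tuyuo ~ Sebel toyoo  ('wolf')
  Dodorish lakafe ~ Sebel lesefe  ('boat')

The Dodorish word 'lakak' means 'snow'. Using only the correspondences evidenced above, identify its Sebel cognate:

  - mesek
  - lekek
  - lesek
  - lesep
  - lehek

modevak ~ modevek, lakafe ~ lesefe — Dodorish a corresponds to Sebel e after a consonant, before a consonant other than r, m, n, p, b, f, v.
lakafe ~ lesefe — Dodorish k corresponds to Sebel s between vowels (before a back vowel).
Applying these to Dodorish 'lakak':
  lakak → lekak   (a→e after a consonant, before a consonant other than r, m, n, p, b, f, v)
  lekak → lesak   (k→s between vowels (before a back vowel))
  lesak → lesek   (a→e after a consonant, before a consonant other than r, m, n, p, b, f, v)
So the Sebel cognate is 'lesek'.

lesek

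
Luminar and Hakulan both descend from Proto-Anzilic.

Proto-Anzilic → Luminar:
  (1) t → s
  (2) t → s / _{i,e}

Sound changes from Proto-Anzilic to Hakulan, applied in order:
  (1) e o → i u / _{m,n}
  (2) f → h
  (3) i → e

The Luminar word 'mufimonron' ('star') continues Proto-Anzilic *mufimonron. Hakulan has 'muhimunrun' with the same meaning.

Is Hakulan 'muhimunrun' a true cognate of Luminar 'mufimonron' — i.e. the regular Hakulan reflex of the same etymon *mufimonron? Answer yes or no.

Derive the expected Hakulan reflex of *mufimonron:
Hakulan: *mufimonron
  mufimonron → mufimunrun   [pre-nasal raising]
  mufimunrun → muhimunrun   [unconditioned shift]
  muhimunrun → muhemunrun   [vowel merger]
  giving Hakulan muhemunrun.
The regular Hakulan reflex would be 'muhemunrun', but the attested form is 'muhimunrun'. The correspondence is irregular, so they are not cognates (the Hakulan form has a different source).

no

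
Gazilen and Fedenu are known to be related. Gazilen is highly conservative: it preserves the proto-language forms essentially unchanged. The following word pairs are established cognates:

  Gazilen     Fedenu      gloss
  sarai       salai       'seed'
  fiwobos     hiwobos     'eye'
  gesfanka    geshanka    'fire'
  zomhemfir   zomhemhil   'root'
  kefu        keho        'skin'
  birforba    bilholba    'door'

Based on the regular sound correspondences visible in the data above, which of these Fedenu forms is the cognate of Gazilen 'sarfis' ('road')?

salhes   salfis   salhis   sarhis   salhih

birforba ~ bilholba — Gazilen r corresponds to Fedenu l after a vowel, before a labial obstruent.
zomhemfir ~ zomhemhil — Gazilen f corresponds to Fedenu h after a consonant, before a front vowel.
Applying these to Gazilen 'sarfis':
  sarfis → salfis   (r→l after a vowel, before a labial obstruent)
  salfis → salhis   (f→h after a consonant, before a front vowel)
So the Fedenu cognate is 'salhis'.

salhis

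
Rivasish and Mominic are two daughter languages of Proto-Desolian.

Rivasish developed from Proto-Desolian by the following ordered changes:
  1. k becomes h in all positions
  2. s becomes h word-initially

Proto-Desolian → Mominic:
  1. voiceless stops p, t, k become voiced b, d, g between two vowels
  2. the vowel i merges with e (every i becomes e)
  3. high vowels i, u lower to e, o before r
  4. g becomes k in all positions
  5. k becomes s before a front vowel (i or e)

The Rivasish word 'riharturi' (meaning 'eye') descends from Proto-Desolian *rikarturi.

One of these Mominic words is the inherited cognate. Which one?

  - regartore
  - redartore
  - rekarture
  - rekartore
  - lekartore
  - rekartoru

Mominic: *rikarturi
  rikarturi → rigarturi   [intervocalic voicing]
  rigarturi → regarture   [vowel merger]
  regarture → regartore   [pre-rhotic lowering]
  regartore → rekartore   [unconditioned shift]
  rekartore (rule 5 does not apply)
  giving Mominic rekartore.
The other candidates each miss or misapply at least one Mominic change.

rekartore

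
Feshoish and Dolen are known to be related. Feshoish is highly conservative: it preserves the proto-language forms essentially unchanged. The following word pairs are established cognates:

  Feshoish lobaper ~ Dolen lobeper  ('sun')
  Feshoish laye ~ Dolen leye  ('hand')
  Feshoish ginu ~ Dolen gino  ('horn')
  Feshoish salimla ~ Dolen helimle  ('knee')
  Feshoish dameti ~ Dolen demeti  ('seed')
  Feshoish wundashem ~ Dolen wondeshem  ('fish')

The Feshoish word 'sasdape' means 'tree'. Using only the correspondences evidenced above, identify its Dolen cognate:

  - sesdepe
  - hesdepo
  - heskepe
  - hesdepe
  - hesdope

hesdepe

salimla ~ helimle — Feshoish s corresponds to Dolen h word-initially before a back vowel.
laye ~ leye, salimla ~ helimle — Feshoish a corresponds to Dolen e after a consonant, before a consonant other than r, m, n, p, b, f, v.
lobaper ~ lobeper — Feshoish a corresponds to Dolen e after a consonant, before a labial obstruent.
Applying these to Feshoish 'sasdape':
  sasdape → hasdape   (s→h word-initially before a back vowel)
  hasdape → hesdape   (a→e after a consonant, before a consonant other than r, m, n, p, b, f, v)
  hesdape → hesdepe   (a→e after a consonant, before a labial obstruent)
So the Dolen cognate is 'hesdepe'.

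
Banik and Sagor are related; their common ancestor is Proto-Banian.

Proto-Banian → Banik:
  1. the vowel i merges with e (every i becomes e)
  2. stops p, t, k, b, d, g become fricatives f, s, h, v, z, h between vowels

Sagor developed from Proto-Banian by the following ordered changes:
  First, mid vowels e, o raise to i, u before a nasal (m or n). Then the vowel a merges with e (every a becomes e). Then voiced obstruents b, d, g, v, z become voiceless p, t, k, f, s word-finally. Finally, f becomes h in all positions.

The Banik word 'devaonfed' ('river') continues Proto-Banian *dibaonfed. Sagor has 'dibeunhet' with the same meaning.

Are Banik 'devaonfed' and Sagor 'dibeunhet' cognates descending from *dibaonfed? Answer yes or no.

Derive the expected Sagor reflex of *dibaonfed:
Sagor: *dibaonfed
  dibaonfed → dibaunfed   [pre-nasal raising]
  dibaunfed → dibeunfed   [vowel merger]
  dibeunfed → dibeunfet   [final devoicing]
  dibeunfet → dibeunhet   [unconditioned shift]
  giving Sagor dibeunhet.
Sagor 'dibeunhet' matches the regular reflex exactly, so the pair is cognate.

yes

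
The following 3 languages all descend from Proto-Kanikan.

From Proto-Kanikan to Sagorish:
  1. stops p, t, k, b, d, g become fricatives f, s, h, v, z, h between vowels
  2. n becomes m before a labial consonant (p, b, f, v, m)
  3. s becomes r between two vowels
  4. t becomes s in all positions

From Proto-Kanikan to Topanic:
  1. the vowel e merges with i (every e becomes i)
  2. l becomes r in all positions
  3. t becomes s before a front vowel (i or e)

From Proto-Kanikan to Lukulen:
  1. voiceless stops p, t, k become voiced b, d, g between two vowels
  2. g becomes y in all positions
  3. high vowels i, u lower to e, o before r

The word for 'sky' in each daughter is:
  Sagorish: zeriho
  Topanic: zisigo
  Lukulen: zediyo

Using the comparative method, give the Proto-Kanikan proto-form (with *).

*zetigo

Position 3: Sagorish has r, Topanic has s, Lukulen has d. Taking the neighbouring segments as reconstructed: Sagorish r could go back to *t or *s or *r; Topanic s could go back to *t or *s; Lukulen d could go back to *t or *d — the one source consistent with every daughter is *t.
Position 2: Sagorish has e, Topanic has i, Lukulen has e. Sagorish preserves e here (none of its changes turn any other segment into e), so the proto-segment is *e.
Position 5: Sagorish has h, Topanic has g, Lukulen has y. Topanic preserves g here (none of its changes turn any other segment into g), so the proto-segment is *g.
Verify the candidate proto-form against each daughter:
Sagorish: *zetigo > zesiho > zeriho  (by intervocalic lenition, rhotacism)
Topanic: start from *zetigo.
  rule 1 (vowel merger): zetigo → zitigo
  rule 2: no change — zitigo
  rule 3 (palatalisation): zitigo → zisigo
  ⇒ Topanic zisigo
Lukulen: start from *zetigo.
  rule 1 (intervocalic voicing): zetigo → zedigo
  rule 2 (unconditioned shift): zedigo → zediyo
  rule 3: no change — zediyo
  ⇒ Lukulen zediyo
No other proto-form is consistent with every reflex, so the reconstruction is *zetigo.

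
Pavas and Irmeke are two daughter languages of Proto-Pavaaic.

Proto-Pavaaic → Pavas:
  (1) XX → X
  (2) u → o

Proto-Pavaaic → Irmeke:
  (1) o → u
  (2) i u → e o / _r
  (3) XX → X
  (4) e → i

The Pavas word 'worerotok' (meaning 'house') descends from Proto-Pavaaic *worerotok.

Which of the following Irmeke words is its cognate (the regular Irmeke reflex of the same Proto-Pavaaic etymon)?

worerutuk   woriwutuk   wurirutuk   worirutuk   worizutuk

worirutuk

Irmeke: start from *worerotok.
  rule 1 (vowel merger): worerotok → wurerutuk
  rule 2 (pre-rhotic lowering): wurerutuk → worerutuk
  rule 3: no change — worerutuk
  rule 4 (vowel merger): worerutuk → worirutuk
  ⇒ Irmeke worirutuk
Only 'worirutuk' matches the regular Irmeke development of *worerotok.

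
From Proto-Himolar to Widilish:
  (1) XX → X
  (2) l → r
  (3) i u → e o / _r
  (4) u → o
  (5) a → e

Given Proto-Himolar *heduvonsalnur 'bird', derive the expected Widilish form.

hedovonsernor

Widilish: *heduvonsalnur
  heduvonsalnur (rule 1 does not apply)
  heduvonsalnur → heduvonsarnur   [unconditioned shift]
  heduvonsarnur → heduvonsarnor   [pre-rhotic lowering]
  heduvonsarnor → hedovonsarnor   [vowel merger]
  hedovonsarnor → hedovonsernor   [vowel merger]
  giving Widilish hedovonsernor.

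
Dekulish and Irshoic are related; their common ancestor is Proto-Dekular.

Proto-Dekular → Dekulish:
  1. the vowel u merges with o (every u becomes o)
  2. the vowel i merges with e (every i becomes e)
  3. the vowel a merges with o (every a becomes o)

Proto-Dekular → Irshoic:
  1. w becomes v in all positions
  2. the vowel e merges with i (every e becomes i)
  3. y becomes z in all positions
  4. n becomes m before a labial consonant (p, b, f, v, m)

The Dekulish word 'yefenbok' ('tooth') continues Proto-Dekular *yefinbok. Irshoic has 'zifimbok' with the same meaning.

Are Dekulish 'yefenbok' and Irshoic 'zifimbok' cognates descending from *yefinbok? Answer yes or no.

Derive the expected Irshoic reflex of *yefinbok:
Irshoic: *yefinbok
  yefinbok (rule 1 does not apply)
  yefinbok → yifinbok   [vowel merger]
  yifinbok → zifinbok   [unconditioned shift]
  zifinbok → zifimbok   [nasal place assimilation]
  giving Irshoic zifimbok.
Irshoic 'zifimbok' matches the regular reflex exactly, so the pair is cognate.

yes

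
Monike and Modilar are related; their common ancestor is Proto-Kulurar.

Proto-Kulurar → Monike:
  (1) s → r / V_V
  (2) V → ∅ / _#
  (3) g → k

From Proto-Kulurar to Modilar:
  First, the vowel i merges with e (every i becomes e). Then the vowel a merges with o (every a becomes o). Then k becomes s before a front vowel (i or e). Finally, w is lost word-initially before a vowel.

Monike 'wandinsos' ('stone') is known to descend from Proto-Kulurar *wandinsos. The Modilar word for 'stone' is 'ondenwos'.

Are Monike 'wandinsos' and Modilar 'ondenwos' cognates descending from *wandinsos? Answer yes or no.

Derive the expected Modilar reflex of *wandinsos:
Modilar: *wandinsos
  wandinsos → wandensos   [vowel merger]
  wandensos → wondensos   [vowel merger]
  wondensos (rule 3 does not apply)
  wondensos → ondensos   [glide loss]
  giving Modilar ondensos.
The regular Modilar reflex would be 'ondensos', but the attested form is 'ondenwos'. The correspondence is irregular, so they are not cognates (the Modilar form has a different source).

no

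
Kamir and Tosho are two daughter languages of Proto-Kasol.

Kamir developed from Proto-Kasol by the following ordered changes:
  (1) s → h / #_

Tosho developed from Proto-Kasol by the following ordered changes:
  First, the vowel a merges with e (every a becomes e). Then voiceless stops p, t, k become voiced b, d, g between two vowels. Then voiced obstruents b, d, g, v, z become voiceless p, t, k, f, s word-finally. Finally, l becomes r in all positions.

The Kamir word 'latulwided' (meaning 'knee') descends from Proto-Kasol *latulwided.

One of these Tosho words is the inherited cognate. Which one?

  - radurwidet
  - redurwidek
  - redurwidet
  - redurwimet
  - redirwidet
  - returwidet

redurwidet

Tosho: *latulwided
  latulwided → letulwided   [vowel merger]
  letulwided → ledulwided   [intervocalic voicing]
  ledulwided → ledulwidet   [final devoicing]
  ledulwidet → redurwidet   [unconditioned shift]
  giving Tosho redurwidet.
The other candidates each miss or misapply at least one Tosho change.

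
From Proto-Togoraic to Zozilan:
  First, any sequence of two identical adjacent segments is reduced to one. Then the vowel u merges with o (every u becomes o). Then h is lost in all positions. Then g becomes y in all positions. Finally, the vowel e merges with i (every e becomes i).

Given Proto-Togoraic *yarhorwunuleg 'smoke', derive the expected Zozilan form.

Zozilan: *yarhorwunuleg
  yarhorwunuleg (rule 1 does not apply)
  yarhorwunuleg → yarhorwonoleg   [vowel merger]
  yarhorwonoleg → yarorwonoleg   [h-loss]
  yarorwonoleg → yarorwonoley   [unconditioned shift]
  yarorwonoley → yarorwonoliy   [vowel merger]
  giving Zozilan yarorwonoliy.

yarorwonoliy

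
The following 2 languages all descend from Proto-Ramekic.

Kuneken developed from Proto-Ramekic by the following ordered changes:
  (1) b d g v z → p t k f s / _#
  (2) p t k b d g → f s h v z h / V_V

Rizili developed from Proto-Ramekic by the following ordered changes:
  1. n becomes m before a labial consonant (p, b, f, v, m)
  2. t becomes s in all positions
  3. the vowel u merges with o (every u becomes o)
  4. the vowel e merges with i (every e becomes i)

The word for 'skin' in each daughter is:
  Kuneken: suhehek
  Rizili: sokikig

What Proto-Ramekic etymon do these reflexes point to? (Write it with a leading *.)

*sukekeg

Position 7: Kuneken has k, Rizili has g. Rizili preserves g here (none of its changes turn any other segment into g), so the proto-segment is *g.
Position 4: Kuneken has e, Rizili has i. Kuneken preserves e here (none of its changes turn any other segment into e), so the proto-segment is *e.
Position 3: Kuneken has h, Rizili has k. Rizili preserves k here (none of its changes turn any other segment into k), so the proto-segment is *k.
This points to *sukekeg. Verify forward in each daughter:
Kuneken: *sukekeg
  sukekeg → sukekek   [final devoicing]
  sukekek → suhehek   [intervocalic lenition]
  giving Kuneken suhehek.
Rizili: *sukekeg > sokekeg > sokikig  (by vowel merger, vowel merger)
Only *sukekeg yields all of Kuneken suhehek, Rizili sokikig.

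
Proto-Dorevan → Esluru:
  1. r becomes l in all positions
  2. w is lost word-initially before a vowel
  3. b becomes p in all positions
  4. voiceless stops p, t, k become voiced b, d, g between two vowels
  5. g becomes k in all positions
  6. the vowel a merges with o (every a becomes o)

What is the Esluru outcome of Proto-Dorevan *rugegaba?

Esluru: *rugegaba > lugegaba > lugegapa > lugegaba > lukekaba > lukekobo  (by unconditioned shift, unconditioned shift, intervocalic voicing, unconditioned shift, vowel merger)

lukekobo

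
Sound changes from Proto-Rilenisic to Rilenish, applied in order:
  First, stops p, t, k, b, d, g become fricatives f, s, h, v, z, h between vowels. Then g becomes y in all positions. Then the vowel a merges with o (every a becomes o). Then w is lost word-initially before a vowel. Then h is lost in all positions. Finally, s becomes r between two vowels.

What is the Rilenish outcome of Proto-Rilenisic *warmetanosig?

Rilenish: *warmetanosig
  warmetanosig → warmesanosig   [intervocalic lenition]
  warmesanosig → warmesanosiy   [unconditioned shift]
  warmesanosiy → wormesonosiy   [vowel merger]
  wormesonosiy → ormesonosiy   [glide loss]
  ormesonosiy (rule 5 does not apply)
  ormesonosiy → ormeronoriy   [rhotacism]
  giving Rilenish ormeronoriy.

ormeronoriy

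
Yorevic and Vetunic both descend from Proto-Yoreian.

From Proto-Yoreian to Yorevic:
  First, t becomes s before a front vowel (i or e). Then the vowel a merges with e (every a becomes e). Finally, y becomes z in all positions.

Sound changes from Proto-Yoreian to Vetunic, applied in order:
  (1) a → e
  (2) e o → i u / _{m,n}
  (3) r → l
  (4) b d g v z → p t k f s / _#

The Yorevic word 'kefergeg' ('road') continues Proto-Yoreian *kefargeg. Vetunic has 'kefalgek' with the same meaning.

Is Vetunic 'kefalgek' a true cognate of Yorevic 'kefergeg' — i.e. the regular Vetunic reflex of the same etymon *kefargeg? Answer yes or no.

Derive the expected Vetunic reflex of *kefargeg:
Vetunic: start from *kefargeg.
  rule 1 (vowel merger): kefargeg → kefergeg
  rule 2: no change — kefergeg
  rule 3 (unconditioned shift): kefergeg → kefelgeg
  rule 4 (final devoicing): kefelgeg → kefelgek
  ⇒ Vetunic kefelgek
The regular Vetunic reflex would be 'kefelgek', but the attested form is 'kefalgek'. The correspondence is irregular, so they are not cognates (the Vetunic form has a different source).

no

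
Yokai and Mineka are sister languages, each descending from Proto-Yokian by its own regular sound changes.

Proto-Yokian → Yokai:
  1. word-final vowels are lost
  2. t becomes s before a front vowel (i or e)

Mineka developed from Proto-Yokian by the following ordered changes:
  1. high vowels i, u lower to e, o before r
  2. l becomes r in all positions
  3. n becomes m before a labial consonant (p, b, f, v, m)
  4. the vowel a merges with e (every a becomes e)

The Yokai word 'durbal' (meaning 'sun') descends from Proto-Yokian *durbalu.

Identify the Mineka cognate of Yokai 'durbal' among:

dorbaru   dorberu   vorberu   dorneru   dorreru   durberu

dorberu

Mineka: *durbalu > dorbalu > dorbaru > dorberu  (by pre-rhotic lowering, unconditioned shift, vowel merger)
Among the options, 'dorberu' alone shows every Mineka change applied in order.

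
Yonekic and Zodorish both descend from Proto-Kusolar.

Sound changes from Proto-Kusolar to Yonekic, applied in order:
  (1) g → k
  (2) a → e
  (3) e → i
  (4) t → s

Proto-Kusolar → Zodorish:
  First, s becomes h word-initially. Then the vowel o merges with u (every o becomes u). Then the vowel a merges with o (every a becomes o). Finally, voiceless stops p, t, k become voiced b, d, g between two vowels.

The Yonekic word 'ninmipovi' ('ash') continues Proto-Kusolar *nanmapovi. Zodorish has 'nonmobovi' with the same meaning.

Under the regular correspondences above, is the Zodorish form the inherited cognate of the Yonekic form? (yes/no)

Derive the expected Zodorish reflex of *nanmapovi:
Zodorish: *nanmapovi
  nanmapovi (rule 1 does not apply)
  nanmapovi → nanmapuvi   [vowel merger]
  nanmapuvi → nonmopuvi   [vowel merger]
  nonmopuvi → nonmobuvi   [intervocalic voicing]
  giving Zodorish nonmobuvi.
The regular Zodorish reflex would be 'nonmobuvi', but the attested form is 'nonmobovi'. The correspondence is irregular, so they are not cognates (the Zodorish form has a different source).

no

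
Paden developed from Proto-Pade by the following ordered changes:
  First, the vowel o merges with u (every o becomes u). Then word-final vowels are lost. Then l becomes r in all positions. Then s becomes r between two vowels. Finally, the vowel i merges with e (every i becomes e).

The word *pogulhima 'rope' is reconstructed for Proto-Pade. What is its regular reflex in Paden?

pugurhem

Paden: *pogulhima
  pogulhima → pugulhima   [vowel merger]
  pugulhima → pugulhim   [apocope]
  pugulhim → pugurhim   [unconditioned shift]
  pugurhim (rule 4 does not apply)
  pugurhim → pugurhem   [vowel merger]
  giving Paden pugurhem.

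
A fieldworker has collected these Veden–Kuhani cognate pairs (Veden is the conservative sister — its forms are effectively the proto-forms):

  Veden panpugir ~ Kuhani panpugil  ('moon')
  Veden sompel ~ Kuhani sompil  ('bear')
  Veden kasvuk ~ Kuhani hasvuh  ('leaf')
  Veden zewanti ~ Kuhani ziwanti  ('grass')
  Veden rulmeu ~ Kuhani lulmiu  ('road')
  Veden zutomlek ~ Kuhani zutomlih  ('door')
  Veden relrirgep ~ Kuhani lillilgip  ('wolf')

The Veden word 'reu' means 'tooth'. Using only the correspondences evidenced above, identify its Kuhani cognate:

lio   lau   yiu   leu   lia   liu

relrirgep ~ lillilgip — Veden r corresponds to Kuhani l word-initially before a front vowel.
rulmeu ~ lulmiu — Veden e corresponds to Kuhani i after a consonant, before a back vowel.
Applying these to Veden 'reu':
  reu → leu   (r→l word-initially before a front vowel)
  leu → liu   (e→i after a consonant, before a back vowel)
So the Kuhani cognate is 'liu'.

liu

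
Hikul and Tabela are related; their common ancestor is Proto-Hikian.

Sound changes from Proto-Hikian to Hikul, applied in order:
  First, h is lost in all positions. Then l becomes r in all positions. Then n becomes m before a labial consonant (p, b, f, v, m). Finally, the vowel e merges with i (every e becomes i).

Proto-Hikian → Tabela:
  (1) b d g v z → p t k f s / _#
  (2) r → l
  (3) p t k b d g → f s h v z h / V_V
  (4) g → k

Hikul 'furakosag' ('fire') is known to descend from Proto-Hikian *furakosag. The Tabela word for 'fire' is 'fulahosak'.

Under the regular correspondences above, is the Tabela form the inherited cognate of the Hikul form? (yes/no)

yes

Derive the expected Tabela reflex of *furakosag:
Tabela: start from *furakosag.
  rule 1 (final devoicing): furakosag → furakosak
  rule 2 (unconditioned shift): furakosak → fulakosak
  rule 3 (intervocalic lenition): fulakosak → fulahosak
  rule 4: no change — fulahosak
  ⇒ Tabela fulahosak
Tabela 'fulahosak' matches the regular reflex exactly, so the pair is cognate.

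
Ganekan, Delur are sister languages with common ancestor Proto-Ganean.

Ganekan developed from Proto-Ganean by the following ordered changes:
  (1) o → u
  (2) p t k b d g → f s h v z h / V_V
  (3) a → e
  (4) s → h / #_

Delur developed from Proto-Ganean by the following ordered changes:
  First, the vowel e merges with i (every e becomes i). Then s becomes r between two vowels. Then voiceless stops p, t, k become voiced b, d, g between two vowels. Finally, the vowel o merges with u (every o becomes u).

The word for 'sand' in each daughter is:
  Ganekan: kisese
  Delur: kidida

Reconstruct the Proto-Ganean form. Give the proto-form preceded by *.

*kiteta

Position 4: Ganekan has e, Delur has i. Taking the neighbouring segments as reconstructed: Ganekan e could go back to *a or *e; Delur i could go back to *e or *i — the one source consistent with every daughter is *e.
Position 3: Ganekan has s, Delur has d. Taking the neighbouring segments as reconstructed: Ganekan s could go back to *t or *s; Delur d could go back to *t or *d — the one source consistent with every daughter is *t.
Verify the candidate proto-form against each daughter:
Ganekan: *kiteta > kisesa > kisese  (by intervocalic lenition, vowel merger)
Delur: *kiteta > kitita > kidida  (by vowel merger, intervocalic voicing)
No other proto-form is consistent with every reflex, so the reconstruction is *kiteta.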